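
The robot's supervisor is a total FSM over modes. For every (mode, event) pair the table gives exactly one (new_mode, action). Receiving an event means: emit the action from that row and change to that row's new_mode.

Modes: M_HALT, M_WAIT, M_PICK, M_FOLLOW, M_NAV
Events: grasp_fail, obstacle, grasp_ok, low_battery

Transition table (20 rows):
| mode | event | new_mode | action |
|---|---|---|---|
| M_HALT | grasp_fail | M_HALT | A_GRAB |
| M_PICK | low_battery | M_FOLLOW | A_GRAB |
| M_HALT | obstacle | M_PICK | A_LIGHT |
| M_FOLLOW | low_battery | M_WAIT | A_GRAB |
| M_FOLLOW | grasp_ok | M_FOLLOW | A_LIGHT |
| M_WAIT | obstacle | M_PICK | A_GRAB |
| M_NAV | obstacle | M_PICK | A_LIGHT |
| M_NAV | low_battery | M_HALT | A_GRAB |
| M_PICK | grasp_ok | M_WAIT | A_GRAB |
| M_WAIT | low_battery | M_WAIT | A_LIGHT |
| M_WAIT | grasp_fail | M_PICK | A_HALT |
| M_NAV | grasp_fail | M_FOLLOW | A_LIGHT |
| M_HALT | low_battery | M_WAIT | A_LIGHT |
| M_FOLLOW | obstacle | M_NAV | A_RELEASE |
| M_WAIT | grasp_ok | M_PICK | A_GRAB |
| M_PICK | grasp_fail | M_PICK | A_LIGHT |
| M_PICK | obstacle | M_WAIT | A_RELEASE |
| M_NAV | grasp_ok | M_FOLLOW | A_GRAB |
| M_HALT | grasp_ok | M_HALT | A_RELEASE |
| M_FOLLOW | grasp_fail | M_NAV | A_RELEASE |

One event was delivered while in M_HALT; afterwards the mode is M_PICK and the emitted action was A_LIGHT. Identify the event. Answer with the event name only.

try grasp_fail: (M_HALT, grasp_fail) → (M_HALT, A_GRAB)
try obstacle: (M_HALT, obstacle) → (M_PICK, A_LIGHT)  ← matches
try grasp_ok: (M_HALT, grasp_ok) → (M_HALT, A_RELEASE)
try low_battery: (M_HALT, low_battery) → (M_WAIT, A_LIGHT)

obstacle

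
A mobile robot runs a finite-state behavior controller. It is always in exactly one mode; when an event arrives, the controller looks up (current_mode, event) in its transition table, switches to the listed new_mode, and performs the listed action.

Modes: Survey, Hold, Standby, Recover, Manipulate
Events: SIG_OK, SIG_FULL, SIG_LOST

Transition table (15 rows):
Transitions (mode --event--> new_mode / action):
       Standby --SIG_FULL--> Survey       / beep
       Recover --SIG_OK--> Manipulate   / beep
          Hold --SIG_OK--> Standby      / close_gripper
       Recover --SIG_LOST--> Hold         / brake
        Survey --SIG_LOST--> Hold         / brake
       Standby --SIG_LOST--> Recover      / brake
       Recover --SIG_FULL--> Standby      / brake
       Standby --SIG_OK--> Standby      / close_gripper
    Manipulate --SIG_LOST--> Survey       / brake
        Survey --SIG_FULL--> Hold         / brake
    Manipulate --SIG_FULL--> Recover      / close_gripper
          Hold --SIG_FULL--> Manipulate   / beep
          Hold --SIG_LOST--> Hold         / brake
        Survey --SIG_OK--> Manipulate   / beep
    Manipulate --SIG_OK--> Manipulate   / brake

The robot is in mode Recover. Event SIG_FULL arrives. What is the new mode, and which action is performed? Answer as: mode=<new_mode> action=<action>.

current mode = Recover; filter table to that mode:
  (Recover, SIG_OK) → (Manipulate, beep)
  (Recover, SIG_LOST) → (Hold, brake)
  (Recover, SIG_FULL) → (Standby, brake)  ← event matches
event = SIG_FULL selects (Standby, brake)

mode=Standby action=brake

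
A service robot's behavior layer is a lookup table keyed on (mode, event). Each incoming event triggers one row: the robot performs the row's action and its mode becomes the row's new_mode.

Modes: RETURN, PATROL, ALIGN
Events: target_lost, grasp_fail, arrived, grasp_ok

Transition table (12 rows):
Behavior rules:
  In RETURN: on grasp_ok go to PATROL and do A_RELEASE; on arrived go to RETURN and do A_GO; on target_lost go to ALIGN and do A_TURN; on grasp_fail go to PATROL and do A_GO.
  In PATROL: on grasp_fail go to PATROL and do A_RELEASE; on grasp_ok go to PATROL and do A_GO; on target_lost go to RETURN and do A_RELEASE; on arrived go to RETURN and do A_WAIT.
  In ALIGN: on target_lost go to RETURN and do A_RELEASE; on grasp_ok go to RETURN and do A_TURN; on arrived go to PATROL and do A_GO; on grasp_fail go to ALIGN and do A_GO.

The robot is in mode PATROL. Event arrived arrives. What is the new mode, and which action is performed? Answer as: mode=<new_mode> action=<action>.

current mode = PATROL; filter table to that mode:
  (PATROL, grasp_fail) → (PATROL, A_RELEASE)
  (PATROL, grasp_ok) → (PATROL, A_GO)
  (PATROL, target_lost) → (RETURN, A_RELEASE)
  (PATROL, arrived) → (RETURN, A_WAIT)  ← event matches
event = arrived selects (RETURN, A_WAIT)

mode=RETURN action=A_WAIT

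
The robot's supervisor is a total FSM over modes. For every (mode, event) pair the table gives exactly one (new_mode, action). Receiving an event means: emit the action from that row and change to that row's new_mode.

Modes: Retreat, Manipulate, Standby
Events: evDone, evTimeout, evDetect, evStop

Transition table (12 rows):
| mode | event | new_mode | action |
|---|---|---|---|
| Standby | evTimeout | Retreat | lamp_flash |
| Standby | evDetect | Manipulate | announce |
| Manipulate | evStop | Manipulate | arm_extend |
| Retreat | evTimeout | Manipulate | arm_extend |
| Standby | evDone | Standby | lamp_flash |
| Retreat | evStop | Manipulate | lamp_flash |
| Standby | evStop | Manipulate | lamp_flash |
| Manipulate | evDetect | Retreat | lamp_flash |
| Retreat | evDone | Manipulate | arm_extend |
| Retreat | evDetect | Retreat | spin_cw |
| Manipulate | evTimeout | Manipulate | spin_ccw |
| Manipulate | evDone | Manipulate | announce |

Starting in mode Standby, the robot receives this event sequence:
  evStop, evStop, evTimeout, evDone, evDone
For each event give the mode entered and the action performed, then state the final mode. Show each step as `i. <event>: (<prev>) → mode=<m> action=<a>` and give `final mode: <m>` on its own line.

final mode: Manipulate

1. evStop: (Standby) → mode=Manipulate action=lamp_flash
2. evStop: (Manipulate) → mode=Manipulate action=arm_extend
3. evTimeout: (Manipulate) → mode=Manipulate action=spin_ccw
4. evDone: (Manipulate) → mode=Manipulate action=announce
5. evDone: (Manipulate) → mode=Manipulate action=announce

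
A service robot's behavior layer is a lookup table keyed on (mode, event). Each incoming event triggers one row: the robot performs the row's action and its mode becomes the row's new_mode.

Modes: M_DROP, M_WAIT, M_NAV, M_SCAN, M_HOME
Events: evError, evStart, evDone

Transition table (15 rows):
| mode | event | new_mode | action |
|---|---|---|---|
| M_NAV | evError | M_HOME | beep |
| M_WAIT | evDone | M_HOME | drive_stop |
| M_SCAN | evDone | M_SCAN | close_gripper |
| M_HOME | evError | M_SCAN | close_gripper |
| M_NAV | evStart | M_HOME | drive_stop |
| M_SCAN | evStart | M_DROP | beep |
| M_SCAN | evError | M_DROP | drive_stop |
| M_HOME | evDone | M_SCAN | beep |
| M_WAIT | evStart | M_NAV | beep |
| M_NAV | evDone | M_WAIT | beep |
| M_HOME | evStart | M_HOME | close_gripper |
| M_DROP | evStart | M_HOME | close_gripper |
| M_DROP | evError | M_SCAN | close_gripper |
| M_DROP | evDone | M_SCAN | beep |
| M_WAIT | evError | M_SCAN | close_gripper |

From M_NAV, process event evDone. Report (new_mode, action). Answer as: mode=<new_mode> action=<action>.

current mode = M_NAV; filter table to that mode:
  (M_NAV, evError) → (M_HOME, beep)
  (M_NAV, evStart) → (M_HOME, drive_stop)
  (M_NAV, evDone) → (M_WAIT, beep)  ← event matches
event = evDone selects (M_WAIT, beep)

mode=M_WAIT action=beep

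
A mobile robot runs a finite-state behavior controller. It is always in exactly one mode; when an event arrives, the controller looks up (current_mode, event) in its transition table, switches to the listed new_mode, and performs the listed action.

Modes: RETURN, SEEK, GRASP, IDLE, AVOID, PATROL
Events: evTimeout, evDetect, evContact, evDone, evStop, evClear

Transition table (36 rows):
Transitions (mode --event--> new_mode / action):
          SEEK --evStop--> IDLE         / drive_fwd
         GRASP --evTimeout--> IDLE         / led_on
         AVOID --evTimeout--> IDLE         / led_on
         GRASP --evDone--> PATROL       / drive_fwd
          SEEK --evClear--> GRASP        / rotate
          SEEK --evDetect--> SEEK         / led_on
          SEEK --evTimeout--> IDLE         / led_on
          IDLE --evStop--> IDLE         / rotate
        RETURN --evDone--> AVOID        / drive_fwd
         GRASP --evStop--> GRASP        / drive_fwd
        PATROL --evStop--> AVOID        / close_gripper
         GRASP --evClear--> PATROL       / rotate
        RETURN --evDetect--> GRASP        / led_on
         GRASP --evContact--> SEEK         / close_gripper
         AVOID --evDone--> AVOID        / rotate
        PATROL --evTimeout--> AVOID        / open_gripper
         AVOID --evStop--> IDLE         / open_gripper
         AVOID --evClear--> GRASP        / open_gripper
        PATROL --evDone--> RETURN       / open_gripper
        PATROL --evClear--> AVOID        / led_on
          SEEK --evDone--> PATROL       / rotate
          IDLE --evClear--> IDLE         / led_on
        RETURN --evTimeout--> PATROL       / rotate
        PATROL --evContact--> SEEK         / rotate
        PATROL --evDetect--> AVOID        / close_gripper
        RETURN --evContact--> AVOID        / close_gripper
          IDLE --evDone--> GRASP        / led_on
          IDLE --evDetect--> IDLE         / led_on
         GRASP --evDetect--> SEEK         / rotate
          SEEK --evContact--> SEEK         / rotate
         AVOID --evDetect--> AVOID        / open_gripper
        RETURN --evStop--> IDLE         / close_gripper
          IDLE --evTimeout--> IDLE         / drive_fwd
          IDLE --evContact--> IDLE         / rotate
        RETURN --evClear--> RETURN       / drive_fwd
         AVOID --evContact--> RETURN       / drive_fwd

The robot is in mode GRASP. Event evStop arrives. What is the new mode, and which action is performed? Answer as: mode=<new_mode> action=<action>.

current mode = GRASP; filter table to that mode:
  (GRASP, evTimeout) → (IDLE, led_on)
  (GRASP, evDone) → (PATROL, drive_fwd)
  (GRASP, evStop) → (GRASP, drive_fwd)  ← event matches
  (GRASP, evClear) → (PATROL, rotate)
  (GRASP, evContact) → (SEEK, close_gripper)
  (GRASP, evDetect) → (SEEK, rotate)
event = evStop selects (GRASP, drive_fwd)

mode=GRASP action=drive_fwd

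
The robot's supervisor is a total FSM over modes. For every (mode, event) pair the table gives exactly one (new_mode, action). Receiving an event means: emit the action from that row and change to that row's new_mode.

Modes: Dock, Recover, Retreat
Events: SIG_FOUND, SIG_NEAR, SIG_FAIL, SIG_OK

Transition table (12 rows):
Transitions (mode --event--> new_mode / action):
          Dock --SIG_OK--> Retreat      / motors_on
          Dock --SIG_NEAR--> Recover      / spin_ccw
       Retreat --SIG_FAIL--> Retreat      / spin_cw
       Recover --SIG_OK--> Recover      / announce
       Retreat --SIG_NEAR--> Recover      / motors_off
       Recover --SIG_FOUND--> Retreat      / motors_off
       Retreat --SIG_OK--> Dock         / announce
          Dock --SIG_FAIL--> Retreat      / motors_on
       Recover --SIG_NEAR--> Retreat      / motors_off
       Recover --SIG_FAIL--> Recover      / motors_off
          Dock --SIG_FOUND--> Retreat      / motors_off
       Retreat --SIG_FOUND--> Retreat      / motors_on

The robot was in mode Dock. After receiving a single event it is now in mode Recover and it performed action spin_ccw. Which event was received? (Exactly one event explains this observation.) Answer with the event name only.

SIG_NEAR

try SIG_FOUND: (Dock, SIG_FOUND) → (Retreat, motors_off)
try SIG_NEAR: (Dock, SIG_NEAR) → (Recover, spin_ccw)  ← matches
try SIG_FAIL: (Dock, SIG_FAIL) → (Retreat, motors_on)
try SIG_OK: (Dock, SIG_OK) → (Retreat, motors_on)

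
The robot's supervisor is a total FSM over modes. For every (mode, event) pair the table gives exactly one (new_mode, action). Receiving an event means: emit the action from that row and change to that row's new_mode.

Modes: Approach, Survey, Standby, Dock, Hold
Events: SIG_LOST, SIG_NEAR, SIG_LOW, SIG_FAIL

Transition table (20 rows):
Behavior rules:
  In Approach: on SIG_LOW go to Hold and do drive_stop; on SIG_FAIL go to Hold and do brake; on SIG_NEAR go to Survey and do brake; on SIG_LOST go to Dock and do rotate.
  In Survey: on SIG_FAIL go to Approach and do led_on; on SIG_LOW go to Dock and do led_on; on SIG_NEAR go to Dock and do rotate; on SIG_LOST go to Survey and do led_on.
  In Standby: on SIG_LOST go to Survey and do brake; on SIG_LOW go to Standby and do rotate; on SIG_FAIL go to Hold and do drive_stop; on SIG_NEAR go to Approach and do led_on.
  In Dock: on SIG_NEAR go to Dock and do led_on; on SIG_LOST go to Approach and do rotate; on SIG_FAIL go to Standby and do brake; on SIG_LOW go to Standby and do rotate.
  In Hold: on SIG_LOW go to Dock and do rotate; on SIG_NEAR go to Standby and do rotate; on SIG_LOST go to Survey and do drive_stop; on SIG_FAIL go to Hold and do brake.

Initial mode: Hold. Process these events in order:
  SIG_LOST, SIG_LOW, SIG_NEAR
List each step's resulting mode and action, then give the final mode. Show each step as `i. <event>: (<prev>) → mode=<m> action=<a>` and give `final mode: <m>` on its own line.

1. SIG_LOST: (Hold) → mode=Survey action=drive_stop
2. SIG_LOW: (Survey) → mode=Dock action=led_on
3. SIG_NEAR: (Dock) → mode=Dock action=led_on

final mode: Dock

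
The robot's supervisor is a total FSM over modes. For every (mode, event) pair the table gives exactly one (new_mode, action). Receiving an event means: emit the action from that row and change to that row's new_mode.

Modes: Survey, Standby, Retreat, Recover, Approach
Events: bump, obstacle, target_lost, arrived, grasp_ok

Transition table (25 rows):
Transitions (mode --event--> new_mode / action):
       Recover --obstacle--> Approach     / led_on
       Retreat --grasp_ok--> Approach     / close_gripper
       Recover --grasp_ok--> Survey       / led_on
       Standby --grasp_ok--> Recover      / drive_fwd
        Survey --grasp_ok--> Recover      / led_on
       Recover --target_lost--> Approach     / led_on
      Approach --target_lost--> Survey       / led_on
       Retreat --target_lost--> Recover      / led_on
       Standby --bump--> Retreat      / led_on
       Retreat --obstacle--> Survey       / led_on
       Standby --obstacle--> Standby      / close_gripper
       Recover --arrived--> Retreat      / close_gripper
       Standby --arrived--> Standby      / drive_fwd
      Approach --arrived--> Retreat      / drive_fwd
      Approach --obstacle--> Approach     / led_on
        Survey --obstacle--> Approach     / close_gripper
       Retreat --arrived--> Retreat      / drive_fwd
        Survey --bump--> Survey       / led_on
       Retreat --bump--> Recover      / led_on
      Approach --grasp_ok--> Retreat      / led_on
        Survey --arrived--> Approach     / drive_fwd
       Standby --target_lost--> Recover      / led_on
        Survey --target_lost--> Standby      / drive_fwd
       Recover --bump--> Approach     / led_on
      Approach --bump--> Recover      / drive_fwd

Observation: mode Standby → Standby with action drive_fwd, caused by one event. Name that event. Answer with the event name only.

arrived

try bump: (Standby, bump) → (Retreat, led_on)
try obstacle: (Standby, obstacle) → (Standby, close_gripper)
try target_lost: (Standby, target_lost) → (Recover, led_on)
try arrived: (Standby, arrived) → (Standby, drive_fwd)  ← matches
try grasp_ok: (Standby, grasp_ok) → (Recover, drive_fwd)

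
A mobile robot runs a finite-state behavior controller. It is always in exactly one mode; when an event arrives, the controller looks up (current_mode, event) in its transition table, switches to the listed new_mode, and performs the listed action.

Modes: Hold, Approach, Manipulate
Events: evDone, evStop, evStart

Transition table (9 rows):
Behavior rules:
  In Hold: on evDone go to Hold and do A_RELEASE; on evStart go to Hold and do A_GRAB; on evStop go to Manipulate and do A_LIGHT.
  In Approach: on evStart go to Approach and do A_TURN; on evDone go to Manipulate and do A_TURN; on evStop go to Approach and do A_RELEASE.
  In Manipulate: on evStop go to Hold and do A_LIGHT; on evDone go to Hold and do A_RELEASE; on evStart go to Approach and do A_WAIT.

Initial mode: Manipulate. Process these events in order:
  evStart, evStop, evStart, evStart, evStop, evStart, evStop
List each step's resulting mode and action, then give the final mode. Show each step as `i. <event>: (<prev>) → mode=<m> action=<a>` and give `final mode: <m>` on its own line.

final mode: Approach

1. evStart: (Manipulate) → mode=Approach action=A_WAIT
2. evStop: (Approach) → mode=Approach action=A_RELEASE
3. evStart: (Approach) → mode=Approach action=A_TURN
4. evStart: (Approach) → mode=Approach action=A_TURN
5. evStop: (Approach) → mode=Approach action=A_RELEASE
6. evStart: (Approach) → mode=Approach action=A_TURN
7. evStop: (Approach) → mode=Approach action=A_RELEASE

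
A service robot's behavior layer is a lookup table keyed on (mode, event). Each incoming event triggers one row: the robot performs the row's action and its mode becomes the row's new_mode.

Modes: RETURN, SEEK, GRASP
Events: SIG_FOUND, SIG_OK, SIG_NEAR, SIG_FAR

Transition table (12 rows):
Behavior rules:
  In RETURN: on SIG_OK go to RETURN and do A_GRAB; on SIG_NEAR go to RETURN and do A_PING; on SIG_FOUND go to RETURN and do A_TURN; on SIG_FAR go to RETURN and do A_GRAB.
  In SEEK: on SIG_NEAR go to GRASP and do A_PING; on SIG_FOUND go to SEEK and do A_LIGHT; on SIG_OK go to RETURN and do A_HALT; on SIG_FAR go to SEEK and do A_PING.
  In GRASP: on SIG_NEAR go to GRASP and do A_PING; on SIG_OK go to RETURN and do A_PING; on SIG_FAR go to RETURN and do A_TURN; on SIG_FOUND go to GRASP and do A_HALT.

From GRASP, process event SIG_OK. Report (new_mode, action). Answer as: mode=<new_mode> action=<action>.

current mode = GRASP; filter table to that mode:
  (GRASP, SIG_NEAR) → (GRASP, A_PING)
  (GRASP, SIG_OK) → (RETURN, A_PING)  ← event matches
  (GRASP, SIG_FAR) → (RETURN, A_TURN)
  (GRASP, SIG_FOUND) → (GRASP, A_HALT)
event = SIG_OK selects (RETURN, A_PING)

mode=RETURN action=A_PING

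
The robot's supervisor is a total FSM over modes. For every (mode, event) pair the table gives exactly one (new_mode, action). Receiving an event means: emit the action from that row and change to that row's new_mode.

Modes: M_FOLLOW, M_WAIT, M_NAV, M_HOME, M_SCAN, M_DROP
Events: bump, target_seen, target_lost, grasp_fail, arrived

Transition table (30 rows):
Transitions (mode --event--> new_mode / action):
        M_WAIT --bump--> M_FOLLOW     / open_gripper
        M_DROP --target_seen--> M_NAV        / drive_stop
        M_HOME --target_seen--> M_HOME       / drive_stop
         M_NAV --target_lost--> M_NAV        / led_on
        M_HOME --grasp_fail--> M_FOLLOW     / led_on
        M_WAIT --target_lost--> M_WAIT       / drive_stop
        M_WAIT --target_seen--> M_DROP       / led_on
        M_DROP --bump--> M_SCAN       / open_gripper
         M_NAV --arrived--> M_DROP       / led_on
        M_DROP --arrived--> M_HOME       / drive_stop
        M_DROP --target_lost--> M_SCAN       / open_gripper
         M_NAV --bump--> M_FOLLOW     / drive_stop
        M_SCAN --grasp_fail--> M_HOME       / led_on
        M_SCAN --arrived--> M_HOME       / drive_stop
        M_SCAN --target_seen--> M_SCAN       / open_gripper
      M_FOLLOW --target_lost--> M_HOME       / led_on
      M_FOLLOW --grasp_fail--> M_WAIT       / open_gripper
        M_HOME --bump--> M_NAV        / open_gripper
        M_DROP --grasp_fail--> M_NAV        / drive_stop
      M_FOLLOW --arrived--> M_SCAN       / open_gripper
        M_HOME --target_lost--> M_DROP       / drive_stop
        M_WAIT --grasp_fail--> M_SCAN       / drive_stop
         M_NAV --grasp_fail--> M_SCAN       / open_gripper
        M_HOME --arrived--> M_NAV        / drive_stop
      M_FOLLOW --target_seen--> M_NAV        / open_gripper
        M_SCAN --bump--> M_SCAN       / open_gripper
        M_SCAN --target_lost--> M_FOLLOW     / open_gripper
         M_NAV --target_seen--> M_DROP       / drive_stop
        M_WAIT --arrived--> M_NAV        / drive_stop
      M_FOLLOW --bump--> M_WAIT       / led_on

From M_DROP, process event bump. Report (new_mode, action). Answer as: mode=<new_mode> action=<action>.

current mode = M_DROP; filter table to that mode:
  (M_DROP, target_seen) → (M_NAV, drive_stop)
  (M_DROP, bump) → (M_SCAN, open_gripper)  ← event matches
  (M_DROP, arrived) → (M_HOME, drive_stop)
  (M_DROP, target_lost) → (M_SCAN, open_gripper)
  (M_DROP, grasp_fail) → (M_NAV, drive_stop)
event = bump selects (M_SCAN, open_gripper)

mode=M_SCAN action=open_gripper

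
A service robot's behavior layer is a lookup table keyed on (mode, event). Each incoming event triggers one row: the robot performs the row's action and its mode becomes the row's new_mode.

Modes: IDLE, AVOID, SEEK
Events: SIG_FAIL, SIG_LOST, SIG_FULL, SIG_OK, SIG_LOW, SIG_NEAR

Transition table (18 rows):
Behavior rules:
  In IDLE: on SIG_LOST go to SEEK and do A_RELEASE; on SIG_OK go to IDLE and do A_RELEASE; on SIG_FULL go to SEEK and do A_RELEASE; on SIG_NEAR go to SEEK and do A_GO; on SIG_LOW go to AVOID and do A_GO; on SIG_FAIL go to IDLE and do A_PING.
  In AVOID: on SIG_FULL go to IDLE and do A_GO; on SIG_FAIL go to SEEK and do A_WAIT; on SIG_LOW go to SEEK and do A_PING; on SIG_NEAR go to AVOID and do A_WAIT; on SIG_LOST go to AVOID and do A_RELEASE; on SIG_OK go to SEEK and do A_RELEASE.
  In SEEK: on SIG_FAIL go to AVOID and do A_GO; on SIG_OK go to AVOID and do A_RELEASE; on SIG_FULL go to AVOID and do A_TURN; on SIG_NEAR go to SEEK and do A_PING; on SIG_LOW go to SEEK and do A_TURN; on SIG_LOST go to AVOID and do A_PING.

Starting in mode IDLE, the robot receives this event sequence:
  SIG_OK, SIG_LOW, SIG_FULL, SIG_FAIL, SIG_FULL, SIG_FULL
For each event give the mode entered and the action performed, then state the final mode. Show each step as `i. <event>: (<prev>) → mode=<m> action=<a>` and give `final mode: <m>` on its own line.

final mode: AVOID

1. SIG_OK: (IDLE) → mode=IDLE action=A_RELEASE
2. SIG_LOW: (IDLE) → mode=AVOID action=A_GO
3. SIG_FULL: (AVOID) → mode=IDLE action=A_GO
4. SIG_FAIL: (IDLE) → mode=IDLE action=A_PING
5. SIG_FULL: (IDLE) → mode=SEEK action=A_RELEASE
6. SIG_FULL: (SEEK) → mode=AVOID action=A_TURN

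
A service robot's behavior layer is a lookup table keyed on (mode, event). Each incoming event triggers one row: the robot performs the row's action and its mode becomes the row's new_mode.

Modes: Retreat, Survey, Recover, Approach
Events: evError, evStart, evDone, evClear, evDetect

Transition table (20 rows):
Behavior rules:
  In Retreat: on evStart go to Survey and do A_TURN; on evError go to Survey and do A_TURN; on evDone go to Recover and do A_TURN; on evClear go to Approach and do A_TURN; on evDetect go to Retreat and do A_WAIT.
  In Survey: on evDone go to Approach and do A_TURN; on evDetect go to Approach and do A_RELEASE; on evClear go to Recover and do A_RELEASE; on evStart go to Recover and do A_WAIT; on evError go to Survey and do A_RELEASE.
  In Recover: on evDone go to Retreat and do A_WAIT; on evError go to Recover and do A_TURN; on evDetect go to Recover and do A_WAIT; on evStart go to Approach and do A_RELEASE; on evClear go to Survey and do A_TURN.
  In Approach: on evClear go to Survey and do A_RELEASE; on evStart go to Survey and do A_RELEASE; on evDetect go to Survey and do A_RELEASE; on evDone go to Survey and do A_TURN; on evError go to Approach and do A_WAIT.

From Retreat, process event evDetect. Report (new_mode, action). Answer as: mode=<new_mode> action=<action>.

mode=Retreat action=A_WAIT

current mode = Retreat; filter table to that mode:
  (Retreat, evStart) → (Survey, A_TURN)
  (Retreat, evError) → (Survey, A_TURN)
  (Retreat, evDone) → (Recover, A_TURN)
  (Retreat, evClear) → (Approach, A_TURN)
  (Retreat, evDetect) → (Retreat, A_WAIT)  ← event matches
event = evDetect selects (Retreat, A_WAIT)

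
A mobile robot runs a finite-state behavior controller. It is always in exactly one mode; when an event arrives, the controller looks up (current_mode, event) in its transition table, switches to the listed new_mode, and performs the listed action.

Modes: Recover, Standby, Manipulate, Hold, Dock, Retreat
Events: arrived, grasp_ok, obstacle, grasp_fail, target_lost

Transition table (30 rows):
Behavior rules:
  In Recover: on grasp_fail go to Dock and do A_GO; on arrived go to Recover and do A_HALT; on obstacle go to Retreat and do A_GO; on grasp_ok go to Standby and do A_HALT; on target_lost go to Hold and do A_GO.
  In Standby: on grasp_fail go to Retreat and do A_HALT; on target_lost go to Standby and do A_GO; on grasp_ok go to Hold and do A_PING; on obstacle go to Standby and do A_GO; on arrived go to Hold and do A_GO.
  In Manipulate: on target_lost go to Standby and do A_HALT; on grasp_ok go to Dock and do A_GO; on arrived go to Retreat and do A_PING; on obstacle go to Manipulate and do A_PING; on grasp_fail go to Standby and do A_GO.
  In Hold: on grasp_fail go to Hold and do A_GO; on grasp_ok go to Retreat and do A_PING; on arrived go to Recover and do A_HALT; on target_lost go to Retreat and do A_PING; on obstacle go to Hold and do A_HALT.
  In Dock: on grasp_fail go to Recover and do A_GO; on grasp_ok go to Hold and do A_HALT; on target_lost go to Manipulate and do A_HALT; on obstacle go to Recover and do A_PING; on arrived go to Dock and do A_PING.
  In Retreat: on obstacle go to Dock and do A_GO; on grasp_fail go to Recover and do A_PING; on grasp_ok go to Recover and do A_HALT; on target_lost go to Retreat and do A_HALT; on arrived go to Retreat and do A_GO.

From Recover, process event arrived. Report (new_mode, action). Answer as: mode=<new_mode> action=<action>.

current mode = Recover; filter table to that mode:
  (Recover, grasp_fail) → (Dock, A_GO)
  (Recover, arrived) → (Recover, A_HALT)  ← event matches
  (Recover, obstacle) → (Retreat, A_GO)
  (Recover, grasp_ok) → (Standby, A_HALT)
  (Recover, target_lost) → (Hold, A_GO)
event = arrived selects (Recover, A_HALT)

mode=Recover action=A_HALT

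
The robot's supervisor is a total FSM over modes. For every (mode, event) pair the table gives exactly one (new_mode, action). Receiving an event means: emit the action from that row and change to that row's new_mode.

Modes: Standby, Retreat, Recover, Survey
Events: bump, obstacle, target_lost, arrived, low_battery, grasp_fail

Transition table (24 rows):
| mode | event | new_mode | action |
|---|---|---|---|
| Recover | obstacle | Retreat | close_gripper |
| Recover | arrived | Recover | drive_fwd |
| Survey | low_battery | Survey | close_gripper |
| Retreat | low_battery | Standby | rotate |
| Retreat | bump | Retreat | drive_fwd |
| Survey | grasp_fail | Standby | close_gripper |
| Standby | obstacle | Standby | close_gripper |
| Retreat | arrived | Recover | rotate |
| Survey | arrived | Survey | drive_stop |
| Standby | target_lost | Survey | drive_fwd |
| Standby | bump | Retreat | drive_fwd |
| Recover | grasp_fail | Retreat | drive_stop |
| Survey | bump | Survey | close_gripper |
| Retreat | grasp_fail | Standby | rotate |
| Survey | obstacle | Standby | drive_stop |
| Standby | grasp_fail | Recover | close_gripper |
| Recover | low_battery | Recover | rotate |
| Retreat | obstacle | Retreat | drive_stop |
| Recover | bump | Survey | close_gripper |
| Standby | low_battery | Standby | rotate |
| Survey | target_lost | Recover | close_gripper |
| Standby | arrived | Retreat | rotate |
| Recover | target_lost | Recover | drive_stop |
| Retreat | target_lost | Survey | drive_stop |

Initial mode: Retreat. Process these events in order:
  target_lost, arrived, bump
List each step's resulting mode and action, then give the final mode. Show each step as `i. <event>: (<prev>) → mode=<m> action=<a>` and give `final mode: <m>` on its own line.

1. target_lost: (Retreat) → mode=Survey action=drive_stop
2. arrived: (Survey) → mode=Survey action=drive_stop
3. bump: (Survey) → mode=Survey action=close_gripper

final mode: Survey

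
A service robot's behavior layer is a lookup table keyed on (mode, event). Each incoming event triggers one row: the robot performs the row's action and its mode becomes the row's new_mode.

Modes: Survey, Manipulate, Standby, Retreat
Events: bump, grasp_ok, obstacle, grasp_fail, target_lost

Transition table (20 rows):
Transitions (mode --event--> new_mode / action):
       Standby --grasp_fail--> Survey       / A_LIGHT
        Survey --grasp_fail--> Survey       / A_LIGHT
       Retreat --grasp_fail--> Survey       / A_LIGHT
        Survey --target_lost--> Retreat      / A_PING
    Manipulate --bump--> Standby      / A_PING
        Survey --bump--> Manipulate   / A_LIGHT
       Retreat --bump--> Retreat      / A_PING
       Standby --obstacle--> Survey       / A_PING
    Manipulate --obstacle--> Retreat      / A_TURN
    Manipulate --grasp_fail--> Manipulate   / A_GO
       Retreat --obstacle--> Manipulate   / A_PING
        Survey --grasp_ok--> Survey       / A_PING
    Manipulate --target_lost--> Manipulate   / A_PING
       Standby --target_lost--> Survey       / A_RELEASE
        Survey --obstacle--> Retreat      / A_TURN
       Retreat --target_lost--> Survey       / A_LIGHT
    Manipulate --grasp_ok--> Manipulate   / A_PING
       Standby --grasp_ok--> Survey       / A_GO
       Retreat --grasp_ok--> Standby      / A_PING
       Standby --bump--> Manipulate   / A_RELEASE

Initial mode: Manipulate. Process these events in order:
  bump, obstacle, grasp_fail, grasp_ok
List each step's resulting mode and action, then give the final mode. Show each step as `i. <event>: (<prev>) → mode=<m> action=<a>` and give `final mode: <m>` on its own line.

1. bump: (Manipulate) → mode=Standby action=A_PING
2. obstacle: (Standby) → mode=Survey action=A_PING
3. grasp_fail: (Survey) → mode=Survey action=A_LIGHT
4. grasp_ok: (Survey) → mode=Survey action=A_PING

final mode: Survey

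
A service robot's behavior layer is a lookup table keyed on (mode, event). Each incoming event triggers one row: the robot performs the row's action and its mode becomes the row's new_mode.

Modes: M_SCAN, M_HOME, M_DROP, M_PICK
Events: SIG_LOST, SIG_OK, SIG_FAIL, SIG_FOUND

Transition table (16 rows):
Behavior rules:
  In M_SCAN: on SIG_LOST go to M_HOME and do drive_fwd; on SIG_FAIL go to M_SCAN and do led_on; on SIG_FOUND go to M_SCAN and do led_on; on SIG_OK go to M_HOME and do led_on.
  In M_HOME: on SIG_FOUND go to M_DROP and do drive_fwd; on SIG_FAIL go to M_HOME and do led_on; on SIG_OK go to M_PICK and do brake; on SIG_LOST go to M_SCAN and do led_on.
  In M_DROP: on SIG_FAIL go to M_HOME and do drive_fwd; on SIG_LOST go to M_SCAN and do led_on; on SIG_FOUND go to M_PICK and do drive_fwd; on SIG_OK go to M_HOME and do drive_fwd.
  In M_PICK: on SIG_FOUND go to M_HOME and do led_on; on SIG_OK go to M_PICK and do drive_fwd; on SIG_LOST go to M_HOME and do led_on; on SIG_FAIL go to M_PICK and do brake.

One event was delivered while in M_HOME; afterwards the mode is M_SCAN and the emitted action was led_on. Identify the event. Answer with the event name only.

SIG_LOST

try SIG_LOST: (M_HOME, SIG_LOST) → (M_SCAN, led_on)  ← matches
try SIG_OK: (M_HOME, SIG_OK) → (M_PICK, brake)
try SIG_FAIL: (M_HOME, SIG_FAIL) → (M_HOME, led_on)
try SIG_FOUND: (M_HOME, SIG_FOUND) → (M_DROP, drive_fwd)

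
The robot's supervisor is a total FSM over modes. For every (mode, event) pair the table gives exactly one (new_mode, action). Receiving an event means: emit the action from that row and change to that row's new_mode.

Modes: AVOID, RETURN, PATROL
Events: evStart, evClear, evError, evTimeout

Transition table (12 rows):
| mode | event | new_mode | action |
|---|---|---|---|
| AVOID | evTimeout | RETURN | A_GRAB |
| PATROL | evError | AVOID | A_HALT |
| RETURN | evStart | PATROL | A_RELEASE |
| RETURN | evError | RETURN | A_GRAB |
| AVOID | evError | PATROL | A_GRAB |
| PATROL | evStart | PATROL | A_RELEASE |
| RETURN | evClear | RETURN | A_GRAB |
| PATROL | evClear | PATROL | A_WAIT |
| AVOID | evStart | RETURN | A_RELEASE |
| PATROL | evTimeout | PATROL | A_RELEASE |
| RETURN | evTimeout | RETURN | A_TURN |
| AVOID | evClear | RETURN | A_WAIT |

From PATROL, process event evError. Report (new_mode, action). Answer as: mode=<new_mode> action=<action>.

mode=AVOID action=A_HALT

current mode = PATROL; filter table to that mode:
  (PATROL, evError) → (AVOID, A_HALT)  ← event matches
  (PATROL, evStart) → (PATROL, A_RELEASE)
  (PATROL, evClear) → (PATROL, A_WAIT)
  (PATROL, evTimeout) → (PATROL, A_RELEASE)
event = evError selects (AVOID, A_HALT)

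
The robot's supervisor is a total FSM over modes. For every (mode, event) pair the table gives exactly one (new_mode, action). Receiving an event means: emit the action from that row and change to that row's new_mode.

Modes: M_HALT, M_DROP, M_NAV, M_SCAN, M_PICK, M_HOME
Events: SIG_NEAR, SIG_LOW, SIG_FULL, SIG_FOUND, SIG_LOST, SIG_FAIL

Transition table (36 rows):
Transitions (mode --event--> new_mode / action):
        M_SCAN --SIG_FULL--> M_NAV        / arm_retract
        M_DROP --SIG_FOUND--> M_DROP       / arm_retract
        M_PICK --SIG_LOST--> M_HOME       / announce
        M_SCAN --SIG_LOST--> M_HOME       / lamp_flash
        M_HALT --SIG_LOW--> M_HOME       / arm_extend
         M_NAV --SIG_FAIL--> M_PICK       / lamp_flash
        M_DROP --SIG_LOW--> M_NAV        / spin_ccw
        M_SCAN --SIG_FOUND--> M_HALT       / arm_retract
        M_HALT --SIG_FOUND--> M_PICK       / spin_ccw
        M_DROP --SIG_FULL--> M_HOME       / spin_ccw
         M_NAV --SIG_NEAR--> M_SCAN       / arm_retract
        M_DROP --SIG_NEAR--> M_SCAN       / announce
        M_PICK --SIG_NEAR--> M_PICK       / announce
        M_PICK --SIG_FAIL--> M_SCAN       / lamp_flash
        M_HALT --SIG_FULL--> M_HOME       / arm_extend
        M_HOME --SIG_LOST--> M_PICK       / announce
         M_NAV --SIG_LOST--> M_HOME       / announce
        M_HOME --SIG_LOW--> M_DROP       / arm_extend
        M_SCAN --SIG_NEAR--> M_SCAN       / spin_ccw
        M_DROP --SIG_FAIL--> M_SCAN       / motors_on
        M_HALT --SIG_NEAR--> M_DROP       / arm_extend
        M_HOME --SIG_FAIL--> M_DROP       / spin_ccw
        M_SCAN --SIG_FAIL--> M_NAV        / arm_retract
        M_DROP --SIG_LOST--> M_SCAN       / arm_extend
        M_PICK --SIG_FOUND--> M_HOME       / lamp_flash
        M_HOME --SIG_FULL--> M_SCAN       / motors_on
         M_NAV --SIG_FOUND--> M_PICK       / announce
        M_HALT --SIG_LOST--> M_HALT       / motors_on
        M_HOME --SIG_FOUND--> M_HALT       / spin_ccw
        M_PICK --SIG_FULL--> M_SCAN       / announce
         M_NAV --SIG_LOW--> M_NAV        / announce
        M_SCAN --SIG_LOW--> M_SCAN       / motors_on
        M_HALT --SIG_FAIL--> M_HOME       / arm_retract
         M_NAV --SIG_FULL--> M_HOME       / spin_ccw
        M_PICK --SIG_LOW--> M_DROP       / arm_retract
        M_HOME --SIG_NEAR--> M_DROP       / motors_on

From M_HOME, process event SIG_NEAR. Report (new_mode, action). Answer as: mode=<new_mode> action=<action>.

current mode = M_HOME; filter table to that mode:
  (M_HOME, SIG_LOST) → (M_PICK, announce)
  (M_HOME, SIG_LOW) → (M_DROP, arm_extend)
  (M_HOME, SIG_FAIL) → (M_DROP, spin_ccw)
  (M_HOME, SIG_FULL) → (M_SCAN, motors_on)
  (M_HOME, SIG_FOUND) → (M_HALT, spin_ccw)
  (M_HOME, SIG_NEAR) → (M_DROP, motors_on)  ← event matches
event = SIG_NEAR selects (M_DROP, motors_on)

mode=M_DROP action=motors_on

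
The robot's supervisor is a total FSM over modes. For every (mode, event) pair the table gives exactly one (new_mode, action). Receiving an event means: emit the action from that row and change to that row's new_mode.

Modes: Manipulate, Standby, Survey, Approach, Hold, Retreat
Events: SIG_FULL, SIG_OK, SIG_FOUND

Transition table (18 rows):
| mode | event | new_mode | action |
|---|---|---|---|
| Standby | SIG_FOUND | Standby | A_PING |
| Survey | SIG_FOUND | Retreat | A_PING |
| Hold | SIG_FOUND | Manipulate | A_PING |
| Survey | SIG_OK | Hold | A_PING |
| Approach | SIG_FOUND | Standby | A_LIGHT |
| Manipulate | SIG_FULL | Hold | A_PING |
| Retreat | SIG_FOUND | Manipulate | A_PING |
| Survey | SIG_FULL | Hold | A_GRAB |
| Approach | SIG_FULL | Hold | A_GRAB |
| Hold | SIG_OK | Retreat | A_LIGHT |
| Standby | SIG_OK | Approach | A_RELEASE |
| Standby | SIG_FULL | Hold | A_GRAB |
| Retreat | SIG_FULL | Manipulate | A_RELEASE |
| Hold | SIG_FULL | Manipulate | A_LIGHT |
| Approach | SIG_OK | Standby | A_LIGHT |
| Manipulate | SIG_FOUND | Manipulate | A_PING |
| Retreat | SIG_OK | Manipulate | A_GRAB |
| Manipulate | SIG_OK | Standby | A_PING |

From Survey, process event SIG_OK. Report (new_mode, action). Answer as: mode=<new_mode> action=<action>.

mode=Hold action=A_PING

current mode = Survey; filter table to that mode:
  (Survey, SIG_FOUND) → (Retreat, A_PING)
  (Survey, SIG_OK) → (Hold, A_PING)  ← event matches
  (Survey, SIG_FULL) → (Hold, A_GRAB)
event = SIG_OK selects (Hold, A_PING)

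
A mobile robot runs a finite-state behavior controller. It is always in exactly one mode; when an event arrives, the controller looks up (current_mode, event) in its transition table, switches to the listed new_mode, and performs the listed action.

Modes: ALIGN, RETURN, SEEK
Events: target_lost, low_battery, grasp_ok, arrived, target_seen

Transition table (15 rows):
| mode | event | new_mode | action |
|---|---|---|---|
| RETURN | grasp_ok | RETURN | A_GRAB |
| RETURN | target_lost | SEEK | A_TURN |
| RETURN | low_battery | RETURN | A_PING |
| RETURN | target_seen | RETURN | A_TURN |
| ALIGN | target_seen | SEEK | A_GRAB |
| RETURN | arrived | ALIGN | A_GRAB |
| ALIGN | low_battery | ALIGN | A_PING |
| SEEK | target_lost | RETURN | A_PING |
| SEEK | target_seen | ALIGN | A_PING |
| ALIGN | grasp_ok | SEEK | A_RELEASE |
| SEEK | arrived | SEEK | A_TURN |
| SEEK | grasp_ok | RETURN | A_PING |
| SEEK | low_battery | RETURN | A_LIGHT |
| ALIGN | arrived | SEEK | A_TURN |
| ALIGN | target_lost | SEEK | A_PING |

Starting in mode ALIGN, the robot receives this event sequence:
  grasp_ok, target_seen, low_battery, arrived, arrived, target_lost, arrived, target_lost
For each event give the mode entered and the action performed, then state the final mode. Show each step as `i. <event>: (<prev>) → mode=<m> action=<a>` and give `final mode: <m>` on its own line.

final mode: SEEK

1. grasp_ok: (ALIGN) → mode=SEEK action=A_RELEASE
2. target_seen: (SEEK) → mode=ALIGN action=A_PING
3. low_battery: (ALIGN) → mode=ALIGN action=A_PING
4. arrived: (ALIGN) → mode=SEEK action=A_TURN
5. arrived: (SEEK) → mode=SEEK action=A_TURN
6. target_lost: (SEEK) → mode=RETURN action=A_PING
7. arrived: (RETURN) → mode=ALIGN action=A_GRAB
8. target_lost: (ALIGN) → mode=SEEK action=A_PING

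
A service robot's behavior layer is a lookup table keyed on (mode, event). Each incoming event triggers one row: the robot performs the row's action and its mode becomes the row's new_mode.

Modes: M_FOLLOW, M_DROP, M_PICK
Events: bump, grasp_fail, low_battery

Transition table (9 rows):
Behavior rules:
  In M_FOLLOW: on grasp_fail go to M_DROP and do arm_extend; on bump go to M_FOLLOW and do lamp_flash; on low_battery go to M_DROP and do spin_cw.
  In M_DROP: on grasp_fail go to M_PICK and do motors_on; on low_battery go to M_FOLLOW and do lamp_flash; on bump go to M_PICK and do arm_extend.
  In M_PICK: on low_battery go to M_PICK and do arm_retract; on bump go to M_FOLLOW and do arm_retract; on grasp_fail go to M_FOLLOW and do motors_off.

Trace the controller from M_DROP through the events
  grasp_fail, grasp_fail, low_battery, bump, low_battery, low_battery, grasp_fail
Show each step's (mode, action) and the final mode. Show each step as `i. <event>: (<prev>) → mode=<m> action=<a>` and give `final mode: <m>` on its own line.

final mode: M_FOLLOW

1. grasp_fail: (M_DROP) → mode=M_PICK action=motors_on
2. grasp_fail: (M_PICK) → mode=M_FOLLOW action=motors_off
3. low_battery: (M_FOLLOW) → mode=M_DROP action=spin_cw
4. bump: (M_DROP) → mode=M_PICK action=arm_extend
5. low_battery: (M_PICK) → mode=M_PICK action=arm_retract
6. low_battery: (M_PICK) → mode=M_PICK action=arm_retract
7. grasp_fail: (M_PICK) → mode=M_FOLLOW action=motors_off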